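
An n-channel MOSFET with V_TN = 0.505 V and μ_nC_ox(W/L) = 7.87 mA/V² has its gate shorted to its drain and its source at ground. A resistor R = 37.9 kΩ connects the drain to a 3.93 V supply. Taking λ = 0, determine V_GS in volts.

V_GS = 0.653 V

With gate tied to drain, V_GS = V_DS ≥ V_GS − V_TN, so the device is in saturation.
KCL at the drain: ½ k_n (V_GS − V_TN)² = (V_DD − V_GS)/R.
Let x = V_GS − 0.505. Then 149 x² + x − 3.425 = 0, giving x = 0.148 V (positive root), so V_GS = 0.653 V.
I_D = (V_DD − V_GS)/R = (3.93 − 0.653) / 37.9 = 0.0865 mA.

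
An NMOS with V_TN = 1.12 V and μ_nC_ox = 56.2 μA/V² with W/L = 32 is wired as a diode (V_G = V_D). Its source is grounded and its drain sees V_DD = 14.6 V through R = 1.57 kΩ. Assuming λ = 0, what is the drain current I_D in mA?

With gate tied to drain, V_GS = V_DS ≥ V_GS − V_TN, so the device is in saturation.
k_n = μ_nC_ox · (W/L) = 1.798 mA/V².
KCL at the drain: ½ k_n (V_GS − V_TN)² = (V_DD − V_GS)/R.
Let x = V_GS − 1.12. Then 1.41 x² + x − 13.48 = 0, giving x = 2.76 V (positive root), so V_GS = 3.88 V.
I_D = (V_DD − V_GS)/R = (14.6 − 3.88) / 1.57 = 6.83 mA.

I_D = 6.83 mA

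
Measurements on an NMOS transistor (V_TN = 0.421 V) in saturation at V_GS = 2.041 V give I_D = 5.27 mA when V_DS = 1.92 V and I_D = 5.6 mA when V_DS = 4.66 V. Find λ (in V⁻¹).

With V_GS fixed, I_D ∝ (1 + λ V_DS) in saturation, so I_D2/I_D1 = (1 + λ V_DS2)/(1 + λ V_DS1).
5.6/5.27 = 1.063 = (1 + 4.66 λ)/(1 + 1.92 λ).
Solving: λ (I_D1 V_DS2 − I_D2 V_DS1) = I_D2 − I_D1, so λ = (5.6 − 5.27) / (5.27 × 4.66 − 5.6 × 1.92) = 0.33 / 13.8 = 0.0239 V⁻¹.

λ = 0.0239 V⁻¹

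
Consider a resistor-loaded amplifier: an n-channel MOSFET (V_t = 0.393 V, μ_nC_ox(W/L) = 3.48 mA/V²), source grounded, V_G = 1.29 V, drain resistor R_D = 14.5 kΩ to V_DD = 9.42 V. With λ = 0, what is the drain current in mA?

I_D = 0.634 mA

V_GS = V_G = 1.29 V, so V_ov = 1.29 − 0.393 = 0.897 V.
Assume saturation: I_D = ½ k_n V_ov² = 0.5 × 3.48 × 0.897² = 1.4 mA, giving V_DS = V_DD − I_D R_D = 9.42 − 1.4 × 14.5 = -10.9 V.
But -10.9 V < V_ov = 0.897 V, so the device is actually in triode.
In triode I_D = k_n[V_ov V_DS − ½ V_DS²] and I_D = (V_DD − V_DS)/R_D. Equating: 25.2 V_DS² − 46.26 V_DS + 9.42 = 0, giving V_DS = 0.233 V (the root below V_ov).
I_D = (9.42 − 0.233) / 14.5 = 0.634 mA.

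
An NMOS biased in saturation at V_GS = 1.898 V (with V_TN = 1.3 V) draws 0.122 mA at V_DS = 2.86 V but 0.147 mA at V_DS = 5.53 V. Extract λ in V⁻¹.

λ = 0.0983 V⁻¹

With V_GS fixed, I_D ∝ (1 + λ V_DS) in saturation, so I_D2/I_D1 = (1 + λ V_DS2)/(1 + λ V_DS1).
0.147/0.122 = 1.205 = (1 + 5.53 λ)/(1 + 2.86 λ).
Solving: λ (I_D1 V_DS2 − I_D2 V_DS1) = I_D2 − I_D1, so λ = (0.147 − 0.122) / (0.122 × 5.53 − 0.147 × 2.86) = 0.025 / 0.254 = 0.0983 V⁻¹.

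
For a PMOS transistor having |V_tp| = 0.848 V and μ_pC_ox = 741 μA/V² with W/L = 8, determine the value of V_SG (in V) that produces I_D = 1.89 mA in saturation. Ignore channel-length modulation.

V_SG = 1.65 V

k_p = μ_pC_ox · (W/L) = 5.928 mA/V².
In saturation I_D = ½ k_p (V_SG − |V_tp|)², so V_SG − |V_tp| = √(2 I_D / k_p) = √(2 × 1.89 / 5.928) = 0.799 V.
V_SG = 0.848 + 0.799 = 1.65 V.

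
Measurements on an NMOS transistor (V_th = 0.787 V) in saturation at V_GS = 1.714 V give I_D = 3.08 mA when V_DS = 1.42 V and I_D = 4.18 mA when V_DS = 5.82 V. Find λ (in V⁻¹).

With V_GS fixed, I_D ∝ (1 + λ V_DS) in saturation, so I_D2/I_D1 = (1 + λ V_DS2)/(1 + λ V_DS1).
4.18/3.08 = 1.357 = (1 + 5.82 λ)/(1 + 1.42 λ).
Solving: λ (I_D1 V_DS2 − I_D2 V_DS1) = I_D2 − I_D1, so λ = (4.18 − 3.08) / (3.08 × 5.82 − 4.18 × 1.42) = 1.1 / 12 = 0.0917 V⁻¹.

λ = 0.0917 V⁻¹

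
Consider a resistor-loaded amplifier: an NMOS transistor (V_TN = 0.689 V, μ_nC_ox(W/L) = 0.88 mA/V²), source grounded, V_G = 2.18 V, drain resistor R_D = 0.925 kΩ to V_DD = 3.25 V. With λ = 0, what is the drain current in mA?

V_GS = V_G = 2.18 V, so V_ov = 2.18 − 0.689 = 1.49 V.
Assume saturation: I_D = ½ k_n V_ov² = 0.5 × 0.88 × 1.49² = 0.978 mA, giving V_DS = V_DD − I_D R_D = 3.25 − 0.978 × 0.925 = 2.35 V.
V_DS = 2.35 V ≥ V_ov = 1.49 V, confirming saturation.

I_D = 0.978 mA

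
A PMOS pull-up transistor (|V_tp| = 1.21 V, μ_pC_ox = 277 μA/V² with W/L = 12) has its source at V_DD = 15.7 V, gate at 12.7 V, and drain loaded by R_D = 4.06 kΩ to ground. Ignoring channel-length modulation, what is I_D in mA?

I_D = 3.67 mA

V_SG = V_DD − V_G = 15.7 − 12.7 = 3 V, so V_ov = 3 − 1.21 = 1.79 V.
k_p = μ_pC_ox · (W/L) = 3.324 mA/V².
Assume saturation: I_D = ½ k_p V_ov² = 0.5 × 3.324 × 1.79² = 5.33 mA, giving V_SD = V_DD − I_D R_D = 15.7 − 5.33 × 4.06 = -5.92 V.
But -5.92 V < V_ov = 1.79 V, so the device is actually in triode.
In triode I_D = k_p[V_ov V_SD − ½ V_SD²] and I_D = (V_DD − V_SD)/R_D. Equating: 6.75 V_SD² − 25.16 V_SD + 15.7 = 0, giving V_SD = 0.793 V (the root below V_ov).
I_D = (15.7 − 0.793) / 4.06 = 3.67 mA.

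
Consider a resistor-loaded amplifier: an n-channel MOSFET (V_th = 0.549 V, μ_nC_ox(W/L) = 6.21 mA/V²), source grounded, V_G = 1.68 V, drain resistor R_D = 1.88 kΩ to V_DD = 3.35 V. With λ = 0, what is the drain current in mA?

V_GS = V_G = 1.68 V, so V_ov = 1.68 − 0.549 = 1.13 V.
Assume saturation: I_D = ½ k_n V_ov² = 0.5 × 6.21 × 1.13² = 3.97 mA, giving V_DS = V_DD − I_D R_D = 3.35 − 3.97 × 1.88 = -4.12 V.
But -4.12 V < V_ov = 1.13 V, so the device is actually in triode.
In triode I_D = k_n[V_ov V_DS − ½ V_DS²] and I_D = (V_DD − V_DS)/R_D. Equating: 5.84 V_DS² − 14.2 V_DS + 3.35 = 0, giving V_DS = 0.265 V (the root below V_ov).
I_D = (3.35 − 0.265) / 1.88 = 1.64 mA.

I_D = 1.64 mA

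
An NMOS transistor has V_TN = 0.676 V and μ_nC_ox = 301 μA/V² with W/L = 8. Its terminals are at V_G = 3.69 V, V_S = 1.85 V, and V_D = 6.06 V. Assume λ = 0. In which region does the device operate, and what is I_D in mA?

V_GS = V_G − V_S = 3.69 − 1.85 = 1.84 V; V_DS = V_D − V_S = 6.06 − 1.85 = 4.21 V.
k_n = μ_nC_ox · (W/L) = 2.408 mA/V².
V_ov = V_GS − V_TN = 1.84 − 0.676 = 1.16 V.
Since V_DS = 4.21 V ≥ V_ov = 1.16 V, the device is in saturation.
I_D = ½ k_n V_ov² = 0.5 × 2.408 × 1.16² = 1.63 mA.

Saturation; I_D = 1.63 mA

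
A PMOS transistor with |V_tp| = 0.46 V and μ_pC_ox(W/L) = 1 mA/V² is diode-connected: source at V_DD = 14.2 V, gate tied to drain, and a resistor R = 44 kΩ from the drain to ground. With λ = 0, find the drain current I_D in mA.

I_D = 0.295 mA

With gate tied to drain, V_SG = V_SD ≥ V_SG − |V_tp|, so the device is in saturation.
KCL at the drain: ½ k_p (V_SG − |V_tp|)² = (V_DD − V_SG)/R.
Let x = V_SG − 0.46. Then 22 x² + x − 13.74 = 0, giving x = 0.768 V (positive root), so V_SG = 1.23 V.
I_D = (V_DD − V_SG)/R = (14.2 − 1.23) / 44 = 0.295 mA.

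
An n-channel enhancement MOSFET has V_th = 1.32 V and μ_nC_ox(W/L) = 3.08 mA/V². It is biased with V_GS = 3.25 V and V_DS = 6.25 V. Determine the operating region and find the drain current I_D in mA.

Saturation; I_D = 5.74 mA

V_ov = V_GS − V_th = 3.25 − 1.32 = 1.93 V.
Since V_DS = 6.25 V ≥ V_ov = 1.93 V, the device is in saturation.
I_D = ½ k_n V_ov² = 0.5 × 3.08 × 1.93² = 5.74 mA.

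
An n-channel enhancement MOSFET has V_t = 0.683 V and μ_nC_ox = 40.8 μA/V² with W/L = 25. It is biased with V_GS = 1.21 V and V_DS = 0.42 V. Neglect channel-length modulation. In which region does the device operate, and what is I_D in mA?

k_n = μ_nC_ox · (W/L) = 1.02 mA/V².
V_ov = V_GS − V_t = 1.21 − 0.683 = 0.527 V.
Since V_DS = 0.42 V < V_ov = 0.527 V, the device is in the triode region.
I_D = k_n [V_ov · V_DS − ½ V_DS²] = 1.02 × [0.527 × 0.42 − 0.5 × 0.42²] = 0.136 mA.

Triode; I_D = 0.136 mA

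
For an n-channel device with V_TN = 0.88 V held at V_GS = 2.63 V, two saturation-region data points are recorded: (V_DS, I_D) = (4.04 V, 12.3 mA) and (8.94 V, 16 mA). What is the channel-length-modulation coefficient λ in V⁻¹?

λ = 0.0816 V⁻¹

With V_GS fixed, I_D ∝ (1 + λ V_DS) in saturation, so I_D2/I_D1 = (1 + λ V_DS2)/(1 + λ V_DS1).
16/12.3 = 1.301 = (1 + 8.94 λ)/(1 + 4.04 λ).
Solving: λ (I_D1 V_DS2 − I_D2 V_DS1) = I_D2 − I_D1, so λ = (16 − 12.3) / (12.3 × 8.94 − 16 × 4.04) = 3.7 / 45.3 = 0.0816 V⁻¹.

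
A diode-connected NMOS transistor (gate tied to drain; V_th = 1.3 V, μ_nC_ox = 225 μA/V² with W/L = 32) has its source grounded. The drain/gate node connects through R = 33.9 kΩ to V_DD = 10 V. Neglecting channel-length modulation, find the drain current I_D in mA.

With gate tied to drain, V_GS = V_DS ≥ V_GS − V_th, so the device is in saturation.
k_n = μ_nC_ox · (W/L) = 7.2 mA/V².
KCL at the drain: ½ k_n (V_GS − V_th)² = (V_DD − V_GS)/R.
Let x = V_GS − 1.3. Then 122 x² + x − 8.7 = 0, giving x = 0.263 V (positive root), so V_GS = 1.56 V.
I_D = (V_DD − V_GS)/R = (10 − 1.56) / 33.9 = 0.249 mA.

I_D = 0.249 mA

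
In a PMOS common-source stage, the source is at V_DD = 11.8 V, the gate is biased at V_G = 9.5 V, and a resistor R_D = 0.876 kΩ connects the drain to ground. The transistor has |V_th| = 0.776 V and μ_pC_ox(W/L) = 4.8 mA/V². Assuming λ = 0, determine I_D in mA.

I_D = 5.57 mA

V_SG = V_DD − V_G = 11.8 − 9.5 = 2.3 V, so V_ov = 2.3 − 0.776 = 1.52 V.
Assume saturation: I_D = ½ k_p V_ov² = 0.5 × 4.8 × 1.52² = 5.57 mA, giving V_SD = V_DD − I_D R_D = 11.8 − 5.57 × 0.876 = 6.92 V.
V_SD = 6.92 V ≥ V_ov = 1.52 V, confirming saturation.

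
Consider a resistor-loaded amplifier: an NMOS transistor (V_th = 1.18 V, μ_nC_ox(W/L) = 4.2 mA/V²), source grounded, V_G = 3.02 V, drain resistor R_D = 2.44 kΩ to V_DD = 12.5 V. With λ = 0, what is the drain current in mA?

V_GS = V_G = 3.02 V, so V_ov = 3.02 − 1.18 = 1.84 V.
Assume saturation: I_D = ½ k_n V_ov² = 0.5 × 4.2 × 1.84² = 7.11 mA, giving V_DS = V_DD − I_D R_D = 12.5 − 7.11 × 2.44 = -4.85 V.
But -4.85 V < V_ov = 1.84 V, so the device is actually in triode.
In triode I_D = k_n[V_ov V_DS − ½ V_DS²] and I_D = (V_DD − V_DS)/R_D. Equating: 5.12 V_DS² − 19.86 V_DS + 12.5 = 0, giving V_DS = 0.791 V (the root below V_ov).
I_D = (12.5 − 0.791) / 2.44 = 4.8 mA.

I_D = 4.80 mA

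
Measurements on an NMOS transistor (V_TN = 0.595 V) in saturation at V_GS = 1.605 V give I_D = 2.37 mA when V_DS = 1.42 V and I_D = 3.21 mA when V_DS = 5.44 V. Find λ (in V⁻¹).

With V_GS fixed, I_D ∝ (1 + λ V_DS) in saturation, so I_D2/I_D1 = (1 + λ V_DS2)/(1 + λ V_DS1).
3.21/2.37 = 1.354 = (1 + 5.44 λ)/(1 + 1.42 λ).
Solving: λ (I_D1 V_DS2 − I_D2 V_DS1) = I_D2 − I_D1, so λ = (3.21 − 2.37) / (2.37 × 5.44 − 3.21 × 1.42) = 0.84 / 8.33 = 0.101 V⁻¹.

λ = 0.101 V⁻¹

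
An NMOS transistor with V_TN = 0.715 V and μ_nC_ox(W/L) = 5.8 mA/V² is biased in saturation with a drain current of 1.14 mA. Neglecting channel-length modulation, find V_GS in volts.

In saturation I_D = ½ k_n (V_GS − V_TN)², so V_GS − V_TN = √(2 I_D / k_n) = √(2 × 1.14 / 5.8) = 0.627 V.
V_GS = 0.715 + 0.627 = 1.34 V.

V_GS = 1.34 V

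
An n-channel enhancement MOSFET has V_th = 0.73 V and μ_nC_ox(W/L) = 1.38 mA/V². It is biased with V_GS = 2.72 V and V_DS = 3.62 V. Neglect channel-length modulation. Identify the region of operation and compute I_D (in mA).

Saturation; I_D = 2.73 mA

V_ov = V_GS − V_th = 2.72 − 0.73 = 1.99 V.
Since V_DS = 3.62 V ≥ V_ov = 1.99 V, the device is in saturation.
I_D = ½ k_n V_ov² = 0.5 × 1.38 × 1.99² = 2.73 mA.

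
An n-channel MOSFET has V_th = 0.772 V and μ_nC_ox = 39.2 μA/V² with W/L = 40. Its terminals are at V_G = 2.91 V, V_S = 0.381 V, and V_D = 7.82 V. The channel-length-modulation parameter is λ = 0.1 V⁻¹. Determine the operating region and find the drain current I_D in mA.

V_GS = V_G − V_S = 2.91 − 0.381 = 2.53 V; V_DS = V_D − V_S = 7.82 − 0.381 = 7.44 V.
k_n = μ_nC_ox · (W/L) = 1.568 mA/V².
V_ov = V_GS − V_th = 2.53 − 0.772 = 1.76 V.
Since V_DS = 7.44 V ≥ V_ov = 1.76 V, the device is in saturation.
I_D = ½ k_n V_ov² (1 + λ V_DS) = 0.5 × 1.568 × 1.76² × (1 + 0.1 × 7.44) = 4.22 mA.

Saturation; I_D = 4.22 mA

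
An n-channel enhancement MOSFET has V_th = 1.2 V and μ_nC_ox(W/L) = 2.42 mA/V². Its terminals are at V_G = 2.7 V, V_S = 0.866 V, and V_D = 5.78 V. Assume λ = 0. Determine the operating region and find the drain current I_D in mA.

Saturation; I_D = 0.486 mA

V_GS = V_G − V_S = 2.7 − 0.866 = 1.83 V; V_DS = V_D − V_S = 5.78 − 0.866 = 4.91 V.
V_ov = V_GS − V_th = 1.83 − 1.2 = 0.634 V.
Since V_DS = 4.91 V ≥ V_ov = 0.634 V, the device is in saturation.
I_D = ½ k_n V_ov² = 0.5 × 2.42 × 0.634² = 0.486 mA.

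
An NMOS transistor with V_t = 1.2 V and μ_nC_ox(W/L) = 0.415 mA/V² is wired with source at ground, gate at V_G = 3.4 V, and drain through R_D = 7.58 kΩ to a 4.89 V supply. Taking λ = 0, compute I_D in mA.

V_GS = V_G = 3.4 V, so V_ov = 3.4 − 1.2 = 2.2 V.
Assume saturation: I_D = ½ k_n V_ov² = 0.5 × 0.415 × 2.2² = 1 mA, giving V_DS = V_DD − I_D R_D = 4.89 − 1 × 7.58 = -2.72 V.
But -2.72 V < V_ov = 2.2 V, so the device is actually in triode.
In triode I_D = k_n[V_ov V_DS − ½ V_DS²] and I_D = (V_DD − V_DS)/R_D. Equating: 1.57 V_DS² − 7.921 V_DS + 4.89 = 0, giving V_DS = 0.72 V (the root below V_ov).
I_D = (4.89 − 0.72) / 7.58 = 0.55 mA.

I_D = 0.550 mA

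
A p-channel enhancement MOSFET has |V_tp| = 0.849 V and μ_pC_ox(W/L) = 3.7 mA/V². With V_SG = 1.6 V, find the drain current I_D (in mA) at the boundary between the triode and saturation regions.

I_D = 1.04 mA

At the boundary V_SD = V_ov = V_SG − |V_tp| = 1.6 − 0.849 = 0.751 V.
I_D = ½ k_p V_ov² = 0.5 × 3.7 × 0.751² = 1.04 mA.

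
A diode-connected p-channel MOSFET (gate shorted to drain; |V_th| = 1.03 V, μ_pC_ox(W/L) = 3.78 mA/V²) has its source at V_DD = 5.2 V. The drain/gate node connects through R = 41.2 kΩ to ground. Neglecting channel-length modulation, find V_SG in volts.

V_SG = 1.26 V

With gate tied to drain, V_SG = V_SD ≥ V_SG − |V_th|, so the device is in saturation.
KCL at the drain: ½ k_p (V_SG − |V_th|)² = (V_DD − V_SG)/R.
Let x = V_SG − 1.03. Then 77.9 x² + x − 4.17 = 0, giving x = 0.225 V (positive root), so V_SG = 1.26 V.
I_D = (V_DD − V_SG)/R = (5.2 − 1.26) / 41.2 = 0.0958 mA.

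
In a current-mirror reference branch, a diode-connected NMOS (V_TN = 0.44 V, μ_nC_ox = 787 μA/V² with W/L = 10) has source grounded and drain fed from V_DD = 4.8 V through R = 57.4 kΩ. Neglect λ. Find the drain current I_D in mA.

With gate tied to drain, V_GS = V_DS ≥ V_GS − V_TN, so the device is in saturation.
k_n = μ_nC_ox · (W/L) = 7.87 mA/V².
KCL at the drain: ½ k_n (V_GS − V_TN)² = (V_DD − V_GS)/R.
Let x = V_GS − 0.44. Then 226 x² + x − 4.36 = 0, giving x = 0.137 V (positive root), so V_GS = 0.577 V.
I_D = (V_DD − V_GS)/R = (4.8 − 0.577) / 57.4 = 0.0736 mA.

I_D = 0.0736 mA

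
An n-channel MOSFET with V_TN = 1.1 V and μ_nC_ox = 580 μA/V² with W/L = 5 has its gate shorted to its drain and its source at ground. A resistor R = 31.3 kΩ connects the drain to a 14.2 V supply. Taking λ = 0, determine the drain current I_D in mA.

I_D = 0.402 mA

With gate tied to drain, V_GS = V_DS ≥ V_GS − V_TN, so the device is in saturation.
k_n = μ_nC_ox · (W/L) = 2.9 mA/V².
KCL at the drain: ½ k_n (V_GS − V_TN)² = (V_DD − V_GS)/R.
Let x = V_GS − 1.1. Then 45.4 x² + x − 13.1 = 0, giving x = 0.526 V (positive root), so V_GS = 1.63 V.
I_D = (V_DD − V_GS)/R = (14.2 − 1.63) / 31.3 = 0.402 mA.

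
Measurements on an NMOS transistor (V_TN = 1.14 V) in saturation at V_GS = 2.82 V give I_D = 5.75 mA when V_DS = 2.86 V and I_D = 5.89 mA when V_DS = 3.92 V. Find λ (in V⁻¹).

With V_GS fixed, I_D ∝ (1 + λ V_DS) in saturation, so I_D2/I_D1 = (1 + λ V_DS2)/(1 + λ V_DS1).
5.89/5.75 = 1.024 = (1 + 3.92 λ)/(1 + 2.86 λ).
Solving: λ (I_D1 V_DS2 − I_D2 V_DS1) = I_D2 − I_D1, so λ = (5.89 − 5.75) / (5.75 × 3.92 − 5.89 × 2.86) = 0.14 / 5.69 = 0.0246 V⁻¹.

λ = 0.0246 V⁻¹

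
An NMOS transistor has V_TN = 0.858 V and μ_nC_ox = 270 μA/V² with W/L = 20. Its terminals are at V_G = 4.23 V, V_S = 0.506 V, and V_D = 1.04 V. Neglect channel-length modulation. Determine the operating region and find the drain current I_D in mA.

V_GS = V_G − V_S = 4.23 − 0.506 = 3.72 V; V_DS = V_D − V_S = 1.04 − 0.506 = 0.534 V.
k_n = μ_nC_ox · (W/L) = 5.4 mA/V².
V_ov = V_GS − V_TN = 3.72 − 0.858 = 2.87 V.
Since V_DS = 0.534 V < V_ov = 2.87 V, the device is in the triode region.
I_D = k_n [V_ov · V_DS − ½ V_DS²] = 5.4 × [2.87 × 0.534 − 0.5 × 0.534²] = 7.49 mA.

Triode; I_D = 7.49 mA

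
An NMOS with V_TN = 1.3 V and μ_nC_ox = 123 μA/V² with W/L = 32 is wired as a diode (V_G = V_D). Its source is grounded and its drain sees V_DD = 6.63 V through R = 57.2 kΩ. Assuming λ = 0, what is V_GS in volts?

With gate tied to drain, V_GS = V_DS ≥ V_GS − V_TN, so the device is in saturation.
k_n = μ_nC_ox · (W/L) = 3.936 mA/V².
KCL at the drain: ½ k_n (V_GS − V_TN)² = (V_DD − V_GS)/R.
Let x = V_GS − 1.3. Then 113 x² + x − 5.33 = 0, giving x = 0.213 V (positive root), so V_GS = 1.51 V.
I_D = (V_DD − V_GS)/R = (6.63 − 1.51) / 57.2 = 0.0895 mA.

V_GS = 1.51 V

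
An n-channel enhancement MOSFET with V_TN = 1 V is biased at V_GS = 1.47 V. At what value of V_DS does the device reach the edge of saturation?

V_DS,sat = 0.470 V

The boundary between triode and saturation is V_DS = V_GS − V_TN = V_ov.
V_ov = 1.47 − 1 = 0.47 V.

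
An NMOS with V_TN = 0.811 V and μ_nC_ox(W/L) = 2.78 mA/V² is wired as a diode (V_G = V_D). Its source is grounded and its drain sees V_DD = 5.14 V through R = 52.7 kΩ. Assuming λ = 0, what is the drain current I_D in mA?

With gate tied to drain, V_GS = V_DS ≥ V_GS − V_TN, so the device is in saturation.
KCL at the drain: ½ k_n (V_GS − V_TN)² = (V_DD − V_GS)/R.
Let x = V_GS − 0.811. Then 73.3 x² + x − 4.329 = 0, giving x = 0.236 V (positive root), so V_GS = 1.05 V.
I_D = (V_DD − V_GS)/R = (5.14 − 1.05) / 52.7 = 0.0777 mA.

I_D = 0.0777 mA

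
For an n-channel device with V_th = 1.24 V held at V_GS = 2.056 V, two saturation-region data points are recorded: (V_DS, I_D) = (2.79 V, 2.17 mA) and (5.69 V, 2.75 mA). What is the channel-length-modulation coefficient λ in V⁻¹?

λ = 0.124 V⁻¹

With V_GS fixed, I_D ∝ (1 + λ V_DS) in saturation, so I_D2/I_D1 = (1 + λ V_DS2)/(1 + λ V_DS1).
2.75/2.17 = 1.267 = (1 + 5.69 λ)/(1 + 2.79 λ).
Solving: λ (I_D1 V_DS2 − I_D2 V_DS1) = I_D2 − I_D1, so λ = (2.75 − 2.17) / (2.17 × 5.69 − 2.75 × 2.79) = 0.58 / 4.67 = 0.124 V⁻¹.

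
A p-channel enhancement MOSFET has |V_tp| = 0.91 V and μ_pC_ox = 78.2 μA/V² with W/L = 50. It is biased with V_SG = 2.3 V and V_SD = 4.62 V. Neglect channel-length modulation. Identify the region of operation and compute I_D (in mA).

k_p = μ_pC_ox · (W/L) = 3.91 mA/V².
V_ov = V_SG − |V_tp| = 2.3 − 0.91 = 1.39 V.
Since V_SD = 4.62 V ≥ V_ov = 1.39 V, the device is in saturation.
I_D = ½ k_p V_ov² = 0.5 × 3.91 × 1.39² = 3.78 mA.

Saturation; I_D = 3.78 mA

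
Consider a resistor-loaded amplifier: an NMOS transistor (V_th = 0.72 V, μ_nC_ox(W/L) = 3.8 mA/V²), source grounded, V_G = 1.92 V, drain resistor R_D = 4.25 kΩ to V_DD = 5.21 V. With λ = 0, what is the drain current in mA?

V_GS = V_G = 1.92 V, so V_ov = 1.92 − 0.72 = 1.2 V.
Assume saturation: I_D = ½ k_n V_ov² = 0.5 × 3.8 × 1.2² = 2.74 mA, giving V_DS = V_DD − I_D R_D = 5.21 − 2.74 × 4.25 = -6.42 V.
But -6.42 V < V_ov = 1.2 V, so the device is actually in triode.
In triode I_D = k_n[V_ov V_DS − ½ V_DS²] and I_D = (V_DD − V_DS)/R_D. Equating: 8.07 V_DS² − 20.38 V_DS + 5.21 = 0, giving V_DS = 0.289 V (the root below V_ov).
I_D = (5.21 − 0.289) / 4.25 = 1.16 mA.

I_D = 1.16 mA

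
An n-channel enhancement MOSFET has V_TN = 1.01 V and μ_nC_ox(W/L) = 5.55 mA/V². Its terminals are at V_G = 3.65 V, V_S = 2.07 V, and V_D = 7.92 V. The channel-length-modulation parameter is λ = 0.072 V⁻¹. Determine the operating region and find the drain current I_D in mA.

V_GS = V_G − V_S = 3.65 − 2.07 = 1.58 V; V_DS = V_D − V_S = 7.92 − 2.07 = 5.85 V.
V_ov = V_GS − V_TN = 1.58 − 1.01 = 0.57 V.
Since V_DS = 5.85 V ≥ V_ov = 0.57 V, the device is in saturation.
I_D = ½ k_n V_ov² (1 + λ V_DS) = 0.5 × 5.55 × 0.57² × (1 + 0.072 × 5.85) = 1.28 mA.

Saturation; I_D = 1.28 mA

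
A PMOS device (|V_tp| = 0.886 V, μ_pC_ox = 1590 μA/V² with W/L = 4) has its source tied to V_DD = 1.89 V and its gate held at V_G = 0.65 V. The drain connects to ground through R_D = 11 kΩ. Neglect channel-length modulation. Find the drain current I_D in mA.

I_D = 0.164 mA

V_SG = V_DD − V_G = 1.89 − 0.65 = 1.24 V, so V_ov = 1.24 − 0.886 = 0.354 V.
k_p = μ_pC_ox · (W/L) = 6.36 mA/V².
Assume saturation: I_D = ½ k_p V_ov² = 0.5 × 6.36 × 0.354² = 0.399 mA, giving V_SD = V_DD − I_D R_D = 1.89 − 0.399 × 11 = -2.49 V.
But -2.49 V < V_ov = 0.354 V, so the device is actually in triode.
In triode I_D = k_p[V_ov V_SD − ½ V_SD²] and I_D = (V_DD − V_SD)/R_D. Equating: 35 V_SD² − 25.77 V_SD + 1.89 = 0, giving V_SD = 0.0826 V (the root below V_ov).
I_D = (1.89 − 0.0826) / 11 = 0.164 mA.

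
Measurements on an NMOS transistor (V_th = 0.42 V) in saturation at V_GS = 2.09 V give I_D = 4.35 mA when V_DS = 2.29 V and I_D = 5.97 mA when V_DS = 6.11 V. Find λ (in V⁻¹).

With V_GS fixed, I_D ∝ (1 + λ V_DS) in saturation, so I_D2/I_D1 = (1 + λ V_DS2)/(1 + λ V_DS1).
5.97/4.35 = 1.372 = (1 + 6.11 λ)/(1 + 2.29 λ).
Solving: λ (I_D1 V_DS2 − I_D2 V_DS1) = I_D2 − I_D1, so λ = (5.97 − 4.35) / (4.35 × 6.11 − 5.97 × 2.29) = 1.62 / 12.9 = 0.126 V⁻¹.

λ = 0.126 V⁻¹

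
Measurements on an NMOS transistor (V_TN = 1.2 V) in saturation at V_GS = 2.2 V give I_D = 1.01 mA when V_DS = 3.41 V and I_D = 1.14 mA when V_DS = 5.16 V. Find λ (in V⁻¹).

λ = 0.0982 V⁻¹

With V_GS fixed, I_D ∝ (1 + λ V_DS) in saturation, so I_D2/I_D1 = (1 + λ V_DS2)/(1 + λ V_DS1).
1.14/1.01 = 1.129 = (1 + 5.16 λ)/(1 + 3.41 λ).
Solving: λ (I_D1 V_DS2 − I_D2 V_DS1) = I_D2 − I_D1, so λ = (1.14 − 1.01) / (1.01 × 5.16 − 1.14 × 3.41) = 0.13 / 1.32 = 0.0982 V⁻¹.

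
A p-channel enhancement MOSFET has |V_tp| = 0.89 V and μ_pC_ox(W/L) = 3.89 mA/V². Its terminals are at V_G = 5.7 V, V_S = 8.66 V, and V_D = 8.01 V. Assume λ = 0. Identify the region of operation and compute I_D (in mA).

Triode; I_D = 4.41 mA

V_SG = V_S − V_G = 8.66 − 5.7 = 2.96 V; V_SD = V_S − V_D = 8.66 − 8.01 = 0.65 V.
V_ov = V_SG − |V_tp| = 2.96 − 0.89 = 2.07 V.
Since V_SD = 0.65 V < V_ov = 2.07 V, the device is in the triode region.
I_D = k_p [V_ov · V_SD − ½ V_SD²] = 3.89 × [2.07 × 0.65 − 0.5 × 0.65²] = 4.41 mA.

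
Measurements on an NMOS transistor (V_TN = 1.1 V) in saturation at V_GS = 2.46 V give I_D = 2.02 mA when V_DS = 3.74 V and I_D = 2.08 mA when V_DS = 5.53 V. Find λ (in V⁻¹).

λ = 0.0177 V⁻¹

With V_GS fixed, I_D ∝ (1 + λ V_DS) in saturation, so I_D2/I_D1 = (1 + λ V_DS2)/(1 + λ V_DS1).
2.08/2.02 = 1.03 = (1 + 5.53 λ)/(1 + 3.74 λ).
Solving: λ (I_D1 V_DS2 − I_D2 V_DS1) = I_D2 − I_D1, so λ = (2.08 − 2.02) / (2.02 × 5.53 − 2.08 × 3.74) = 0.06 / 3.39 = 0.0177 V⁻¹.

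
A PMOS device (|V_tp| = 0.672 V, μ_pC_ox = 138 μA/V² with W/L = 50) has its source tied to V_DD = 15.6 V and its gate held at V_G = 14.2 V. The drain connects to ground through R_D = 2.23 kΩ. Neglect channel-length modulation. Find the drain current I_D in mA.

I_D = 1.83 mA

V_SG = V_DD − V_G = 15.6 − 14.2 = 1.4 V, so V_ov = 1.4 − 0.672 = 0.728 V.
k_p = μ_pC_ox · (W/L) = 6.9 mA/V².
Assume saturation: I_D = ½ k_p V_ov² = 0.5 × 6.9 × 0.728² = 1.83 mA, giving V_SD = V_DD − I_D R_D = 15.6 − 1.83 × 2.23 = 11.5 V.
V_SD = 11.5 V ≥ V_ov = 0.728 V, confirming saturation.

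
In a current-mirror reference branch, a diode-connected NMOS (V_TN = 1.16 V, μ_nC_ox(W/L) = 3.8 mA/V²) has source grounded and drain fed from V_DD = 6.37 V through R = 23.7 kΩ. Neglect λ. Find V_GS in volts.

With gate tied to drain, V_GS = V_DS ≥ V_GS − V_TN, so the device is in saturation.
KCL at the drain: ½ k_n (V_GS − V_TN)² = (V_DD − V_GS)/R.
Let x = V_GS − 1.16. Then 45 x² + x − 5.21 = 0, giving x = 0.329 V (positive root), so V_GS = 1.49 V.
I_D = (V_DD − V_GS)/R = (6.37 − 1.49) / 23.7 = 0.206 mA.

V_GS = 1.49 V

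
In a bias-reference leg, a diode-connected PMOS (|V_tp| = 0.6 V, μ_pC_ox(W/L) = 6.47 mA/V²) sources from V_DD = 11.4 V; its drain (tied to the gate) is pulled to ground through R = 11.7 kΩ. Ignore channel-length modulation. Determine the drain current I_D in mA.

I_D = 0.879 mA

With gate tied to drain, V_SG = V_SD ≥ V_SG − |V_tp|, so the device is in saturation.
KCL at the drain: ½ k_p (V_SG − |V_tp|)² = (V_DD − V_SG)/R.
Let x = V_SG − 0.6. Then 37.8 x² + x − 10.8 = 0, giving x = 0.521 V (positive root), so V_SG = 1.12 V.
I_D = (V_DD − V_SG)/R = (11.4 − 1.12) / 11.7 = 0.879 mA.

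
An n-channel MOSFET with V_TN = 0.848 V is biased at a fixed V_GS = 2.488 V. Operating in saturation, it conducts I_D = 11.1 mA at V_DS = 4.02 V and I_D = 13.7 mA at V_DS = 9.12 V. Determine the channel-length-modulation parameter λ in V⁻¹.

With V_GS fixed, I_D ∝ (1 + λ V_DS) in saturation, so I_D2/I_D1 = (1 + λ V_DS2)/(1 + λ V_DS1).
13.7/11.1 = 1.234 = (1 + 9.12 λ)/(1 + 4.02 λ).
Solving: λ (I_D1 V_DS2 − I_D2 V_DS1) = I_D2 − I_D1, so λ = (13.7 − 11.1) / (11.1 × 9.12 − 13.7 × 4.02) = 2.6 / 46.2 = 0.0563 V⁻¹.

λ = 0.0563 V⁻¹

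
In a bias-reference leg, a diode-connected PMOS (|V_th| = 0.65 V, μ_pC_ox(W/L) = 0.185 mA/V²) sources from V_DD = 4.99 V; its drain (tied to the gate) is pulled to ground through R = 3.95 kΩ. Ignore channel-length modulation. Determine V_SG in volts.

With gate tied to drain, V_SG = V_SD ≥ V_SG − |V_th|, so the device is in saturation.
KCL at the drain: ½ k_p (V_SG − |V_th|)² = (V_DD − V_SG)/R.
Let x = V_SG − 0.65. Then 0.365 x² + x − 4.34 = 0, giving x = 2.34 V (positive root), so V_SG = 2.99 V.
I_D = (V_DD − V_SG)/R = (4.99 − 2.99) / 3.95 = 0.506 mA.

V_SG = 2.99 V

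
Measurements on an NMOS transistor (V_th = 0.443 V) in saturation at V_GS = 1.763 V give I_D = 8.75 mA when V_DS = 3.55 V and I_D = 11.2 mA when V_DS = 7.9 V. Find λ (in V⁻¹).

With V_GS fixed, I_D ∝ (1 + λ V_DS) in saturation, so I_D2/I_D1 = (1 + λ V_DS2)/(1 + λ V_DS1).
11.2/8.75 = 1.28 = (1 + 7.9 λ)/(1 + 3.55 λ).
Solving: λ (I_D1 V_DS2 − I_D2 V_DS1) = I_D2 − I_D1, so λ = (11.2 − 8.75) / (8.75 × 7.9 − 11.2 × 3.55) = 2.45 / 29.4 = 0.0834 V⁻¹.

λ = 0.0834 V⁻¹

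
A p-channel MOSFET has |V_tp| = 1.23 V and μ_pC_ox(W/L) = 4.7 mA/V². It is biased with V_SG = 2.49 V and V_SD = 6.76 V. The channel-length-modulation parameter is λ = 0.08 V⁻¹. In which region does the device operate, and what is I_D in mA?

V_ov = V_SG − |V_tp| = 2.49 − 1.23 = 1.26 V.
Since V_SD = 6.76 V ≥ V_ov = 1.26 V, the device is in saturation.
I_D = ½ k_p V_ov² (1 + λ V_SD) = 0.5 × 4.7 × 1.26² × (1 + 0.08 × 6.76) = 5.75 mA.

Saturation; I_D = 5.75 mA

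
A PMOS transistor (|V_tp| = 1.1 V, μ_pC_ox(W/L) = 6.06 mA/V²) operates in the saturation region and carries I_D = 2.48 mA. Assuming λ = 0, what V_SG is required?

In saturation I_D = ½ k_p (V_SG − |V_tp|)², so V_SG − |V_tp| = √(2 I_D / k_p) = √(2 × 2.48 / 6.06) = 0.905 V.
V_SG = 1.1 + 0.905 = 2 V.

V_SG = 2.00 V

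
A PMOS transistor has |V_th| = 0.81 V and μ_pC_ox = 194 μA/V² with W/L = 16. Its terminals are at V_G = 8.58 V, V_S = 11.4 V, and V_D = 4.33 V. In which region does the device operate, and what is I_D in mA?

V_SG = V_S − V_G = 11.4 − 8.58 = 2.82 V; V_SD = V_S − V_D = 11.4 − 4.33 = 7.07 V.
k_p = μ_pC_ox · (W/L) = 3.104 mA/V².
V_ov = V_SG − |V_th| = 2.82 − 0.81 = 2.01 V.
Since V_SD = 7.07 V ≥ V_ov = 2.01 V, the device is in saturation.
I_D = ½ k_p V_ov² = 0.5 × 3.104 × 2.01² = 6.27 mA.

Saturation; I_D = 6.27 mA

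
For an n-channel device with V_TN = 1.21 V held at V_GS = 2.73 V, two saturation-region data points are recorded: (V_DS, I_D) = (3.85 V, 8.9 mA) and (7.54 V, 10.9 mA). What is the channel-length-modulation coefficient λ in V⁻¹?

With V_GS fixed, I_D ∝ (1 + λ V_DS) in saturation, so I_D2/I_D1 = (1 + λ V_DS2)/(1 + λ V_DS1).
10.9/8.9 = 1.225 = (1 + 7.54 λ)/(1 + 3.85 λ).
Solving: λ (I_D1 V_DS2 − I_D2 V_DS1) = I_D2 − I_D1, so λ = (10.9 − 8.9) / (8.9 × 7.54 − 10.9 × 3.85) = 2 / 25.1 = 0.0796 V⁻¹.

λ = 0.0796 V⁻¹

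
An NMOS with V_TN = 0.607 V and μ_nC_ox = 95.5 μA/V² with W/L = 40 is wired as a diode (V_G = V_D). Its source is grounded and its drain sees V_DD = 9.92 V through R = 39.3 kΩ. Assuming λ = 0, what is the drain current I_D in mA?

I_D = 0.228 mA

With gate tied to drain, V_GS = V_DS ≥ V_GS − V_TN, so the device is in saturation.
k_n = μ_nC_ox · (W/L) = 3.82 mA/V².
KCL at the drain: ½ k_n (V_GS − V_TN)² = (V_DD − V_GS)/R.
Let x = V_GS − 0.607. Then 75.1 x² + x − 9.313 = 0, giving x = 0.346 V (positive root), so V_GS = 0.953 V.
I_D = (V_DD − V_GS)/R = (9.92 − 0.953) / 39.3 = 0.228 mA.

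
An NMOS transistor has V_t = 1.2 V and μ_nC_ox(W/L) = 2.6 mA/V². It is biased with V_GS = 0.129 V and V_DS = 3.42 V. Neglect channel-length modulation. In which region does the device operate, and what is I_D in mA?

Cutoff; I_D = 0 mA

V_GS = 0.129 V < V_t = 1.2 V, so the transistor is in cutoff.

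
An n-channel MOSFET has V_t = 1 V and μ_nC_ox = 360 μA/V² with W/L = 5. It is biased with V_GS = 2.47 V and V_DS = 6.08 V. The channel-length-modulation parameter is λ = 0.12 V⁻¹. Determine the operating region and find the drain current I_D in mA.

Saturation; I_D = 3.36 mA

k_n = μ_nC_ox · (W/L) = 1.8 mA/V².
V_ov = V_GS − V_t = 2.47 − 1 = 1.47 V.
Since V_DS = 6.08 V ≥ V_ov = 1.47 V, the device is in saturation.
I_D = ½ k_n V_ov² (1 + λ V_DS) = 0.5 × 1.8 × 1.47² × (1 + 0.12 × 6.08) = 3.36 mA.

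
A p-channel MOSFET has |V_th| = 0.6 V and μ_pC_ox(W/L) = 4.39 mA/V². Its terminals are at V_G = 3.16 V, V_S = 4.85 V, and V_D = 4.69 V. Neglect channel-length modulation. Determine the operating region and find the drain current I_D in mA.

Triode; I_D = 0.709 mA

V_SG = V_S − V_G = 4.85 − 3.16 = 1.69 V; V_SD = V_S − V_D = 4.85 − 4.69 = 0.16 V.
V_ov = V_SG − |V_th| = 1.69 − 0.6 = 1.09 V.
Since V_SD = 0.16 V < V_ov = 1.09 V, the device is in the triode region.
I_D = k_p [V_ov · V_SD − ½ V_SD²] = 4.39 × [1.09 × 0.16 − 0.5 × 0.16²] = 0.709 mA.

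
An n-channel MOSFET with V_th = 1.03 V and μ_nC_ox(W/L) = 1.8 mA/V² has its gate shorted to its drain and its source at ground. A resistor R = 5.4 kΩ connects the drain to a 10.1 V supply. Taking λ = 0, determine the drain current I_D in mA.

With gate tied to drain, V_GS = V_DS ≥ V_GS − V_th, so the device is in saturation.
KCL at the drain: ½ k_n (V_GS − V_th)² = (V_DD − V_GS)/R.
Let x = V_GS − 1.03. Then 4.86 x² + x − 9.07 = 0, giving x = 1.27 V (positive root), so V_GS = 2.3 V.
I_D = (V_DD − V_GS)/R = (10.1 − 2.3) / 5.4 = 1.44 mA.

I_D = 1.44 mA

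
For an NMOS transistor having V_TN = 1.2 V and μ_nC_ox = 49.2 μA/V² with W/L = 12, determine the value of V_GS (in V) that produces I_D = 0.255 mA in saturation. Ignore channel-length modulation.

k_n = μ_nC_ox · (W/L) = 0.5904 mA/V².
In saturation I_D = ½ k_n (V_GS − V_TN)², so V_GS − V_TN = √(2 I_D / k_n) = √(2 × 0.255 / 0.5904) = 0.929 V.
V_GS = 1.2 + 0.929 = 2.13 V.

V_GS = 2.13 V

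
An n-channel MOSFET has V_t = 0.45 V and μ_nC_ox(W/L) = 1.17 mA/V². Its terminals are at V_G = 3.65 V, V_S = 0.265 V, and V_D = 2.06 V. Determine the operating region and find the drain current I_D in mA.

Triode; I_D = 4.28 mA

V_GS = V_G − V_S = 3.65 − 0.265 = 3.38 V; V_DS = V_D − V_S = 2.06 − 0.265 = 1.79 V.
V_ov = V_GS − V_t = 3.38 − 0.45 = 2.93 V.
Since V_DS = 1.79 V < V_ov = 2.93 V, the device is in the triode region.
I_D = k_n [V_ov · V_DS − ½ V_DS²] = 1.17 × [2.93 × 1.79 − 0.5 × 1.79²] = 4.28 mA.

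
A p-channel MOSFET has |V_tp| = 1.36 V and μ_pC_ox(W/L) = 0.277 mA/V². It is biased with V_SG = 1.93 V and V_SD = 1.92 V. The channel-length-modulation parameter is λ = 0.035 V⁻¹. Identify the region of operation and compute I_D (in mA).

V_ov = V_SG − |V_tp| = 1.93 − 1.36 = 0.57 V.
Since V_SD = 1.92 V ≥ V_ov = 0.57 V, the device is in saturation.
I_D = ½ k_p V_ov² (1 + λ V_SD) = 0.5 × 0.277 × 0.57² × (1 + 0.035 × 1.92) = 0.048 mA.

Saturation; I_D = 0.0480 mA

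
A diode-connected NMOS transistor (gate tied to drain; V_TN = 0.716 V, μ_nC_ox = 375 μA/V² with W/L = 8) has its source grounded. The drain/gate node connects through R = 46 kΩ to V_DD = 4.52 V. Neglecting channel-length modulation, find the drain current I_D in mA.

I_D = 0.0777 mA

With gate tied to drain, V_GS = V_DS ≥ V_GS − V_TN, so the device is in saturation.
k_n = μ_nC_ox · (W/L) = 3 mA/V².
KCL at the drain: ½ k_n (V_GS − V_TN)² = (V_DD − V_GS)/R.
Let x = V_GS − 0.716. Then 69 x² + x − 3.804 = 0, giving x = 0.228 V (positive root), so V_GS = 0.944 V.
I_D = (V_DD − V_GS)/R = (4.52 − 0.944) / 46 = 0.0777 mA.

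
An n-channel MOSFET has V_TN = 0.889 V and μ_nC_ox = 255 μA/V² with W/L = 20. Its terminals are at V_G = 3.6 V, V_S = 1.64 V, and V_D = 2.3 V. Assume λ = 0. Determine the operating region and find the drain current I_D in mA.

V_GS = V_G − V_S = 3.6 − 1.64 = 1.96 V; V_DS = V_D − V_S = 2.3 − 1.64 = 0.66 V.
k_n = μ_nC_ox · (W/L) = 5.1 mA/V².
V_ov = V_GS − V_TN = 1.96 − 0.889 = 1.07 V.
Since V_DS = 0.66 V < V_ov = 1.07 V, the device is in the triode region.
I_D = k_n [V_ov · V_DS − ½ V_DS²] = 5.1 × [1.07 × 0.66 − 0.5 × 0.66²] = 2.49 mA.

Triode; I_D = 2.49 mA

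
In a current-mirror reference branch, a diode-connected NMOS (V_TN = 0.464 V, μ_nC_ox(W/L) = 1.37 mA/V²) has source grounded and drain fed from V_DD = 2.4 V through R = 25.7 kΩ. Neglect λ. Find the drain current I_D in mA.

I_D = 0.0635 mA

With gate tied to drain, V_GS = V_DS ≥ V_GS − V_TN, so the device is in saturation.
KCL at the drain: ½ k_n (V_GS − V_TN)² = (V_DD − V_GS)/R.
Let x = V_GS − 0.464. Then 17.6 x² + x − 1.936 = 0, giving x = 0.304 V (positive root), so V_GS = 0.768 V.
I_D = (V_DD − V_GS)/R = (2.4 − 0.768) / 25.7 = 0.0635 mA.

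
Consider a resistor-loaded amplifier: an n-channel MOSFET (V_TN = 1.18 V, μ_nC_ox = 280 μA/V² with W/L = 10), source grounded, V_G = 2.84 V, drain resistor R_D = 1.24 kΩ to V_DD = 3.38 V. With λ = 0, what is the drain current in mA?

V_GS = V_G = 2.84 V, so V_ov = 2.84 − 1.18 = 1.66 V.
k_n = μ_nC_ox · (W/L) = 2.8 mA/V².
Assume saturation: I_D = ½ k_n V_ov² = 0.5 × 2.8 × 1.66² = 3.86 mA, giving V_DS = V_DD − I_D R_D = 3.38 − 3.86 × 1.24 = -1.4 V.
But -1.4 V < V_ov = 1.66 V, so the device is actually in triode.
In triode I_D = k_n[V_ov V_DS − ½ V_DS²] and I_D = (V_DD − V_DS)/R_D. Equating: 1.74 V_DS² − 6.764 V_DS + 3.38 = 0, giving V_DS = 0.589 V (the root below V_ov).
I_D = (3.38 − 0.589) / 1.24 = 2.25 mA.

I_D = 2.25 mA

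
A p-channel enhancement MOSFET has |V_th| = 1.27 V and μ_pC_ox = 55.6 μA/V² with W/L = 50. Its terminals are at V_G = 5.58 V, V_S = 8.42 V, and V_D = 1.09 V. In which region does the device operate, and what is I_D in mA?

V_SG = V_S − V_G = 8.42 − 5.58 = 2.84 V; V_SD = V_S − V_D = 8.42 − 1.09 = 7.33 V.
k_p = μ_pC_ox · (W/L) = 2.78 mA/V².
V_ov = V_SG − |V_th| = 2.84 − 1.27 = 1.57 V.
Since V_SD = 7.33 V ≥ V_ov = 1.57 V, the device is in saturation.
I_D = ½ k_p V_ov² = 0.5 × 2.78 × 1.57² = 3.43 mA.

Saturation; I_D = 3.43 mA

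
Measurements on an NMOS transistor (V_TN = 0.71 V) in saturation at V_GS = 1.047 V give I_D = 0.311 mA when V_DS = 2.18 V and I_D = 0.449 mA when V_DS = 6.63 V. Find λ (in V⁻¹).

With V_GS fixed, I_D ∝ (1 + λ V_DS) in saturation, so I_D2/I_D1 = (1 + λ V_DS2)/(1 + λ V_DS1).
0.449/0.311 = 1.444 = (1 + 6.63 λ)/(1 + 2.18 λ).
Solving: λ (I_D1 V_DS2 − I_D2 V_DS1) = I_D2 − I_D1, so λ = (0.449 − 0.311) / (0.311 × 6.63 − 0.449 × 2.18) = 0.138 / 1.08 = 0.127 V⁻¹.

λ = 0.127 V⁻¹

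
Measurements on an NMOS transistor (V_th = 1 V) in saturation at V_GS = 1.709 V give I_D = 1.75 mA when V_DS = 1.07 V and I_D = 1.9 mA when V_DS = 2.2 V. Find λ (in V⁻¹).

λ = 0.0826 V⁻¹

With V_GS fixed, I_D ∝ (1 + λ V_DS) in saturation, so I_D2/I_D1 = (1 + λ V_DS2)/(1 + λ V_DS1).
1.9/1.75 = 1.086 = (1 + 2.2 λ)/(1 + 1.07 λ).
Solving: λ (I_D1 V_DS2 − I_D2 V_DS1) = I_D2 − I_D1, so λ = (1.9 − 1.75) / (1.75 × 2.2 − 1.9 × 1.07) = 0.15 / 1.82 = 0.0826 V⁻¹.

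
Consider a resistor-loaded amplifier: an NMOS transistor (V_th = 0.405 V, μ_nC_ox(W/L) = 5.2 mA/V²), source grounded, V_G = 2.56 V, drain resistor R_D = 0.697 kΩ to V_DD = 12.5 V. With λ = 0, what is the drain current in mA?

I_D = 12.1 mA

V_GS = V_G = 2.56 V, so V_ov = 2.56 − 0.405 = 2.16 V.
Assume saturation: I_D = ½ k_n V_ov² = 0.5 × 5.2 × 2.16² = 12.1 mA, giving V_DS = V_DD − I_D R_D = 12.5 − 12.1 × 0.697 = 4.08 V.
V_DS = 4.08 V ≥ V_ov = 2.16 V, confirming saturation.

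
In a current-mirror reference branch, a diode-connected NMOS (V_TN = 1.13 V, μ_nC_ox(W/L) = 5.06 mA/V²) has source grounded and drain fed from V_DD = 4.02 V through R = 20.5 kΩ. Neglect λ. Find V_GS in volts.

V_GS = 1.36 V

With gate tied to drain, V_GS = V_DS ≥ V_GS − V_TN, so the device is in saturation.
KCL at the drain: ½ k_n (V_GS − V_TN)² = (V_DD − V_GS)/R.
Let x = V_GS − 1.13. Then 51.9 x² + x − 2.89 = 0, giving x = 0.227 V (positive root), so V_GS = 1.36 V.
I_D = (V_DD − V_GS)/R = (4.02 − 1.36) / 20.5 = 0.13 mA.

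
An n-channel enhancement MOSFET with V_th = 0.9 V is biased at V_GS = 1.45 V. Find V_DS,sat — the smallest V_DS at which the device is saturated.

V_DS,sat = 0.550 V

The boundary between triode and saturation is V_DS = V_GS − V_th = V_ov.
V_ov = 1.45 − 0.9 = 0.55 V.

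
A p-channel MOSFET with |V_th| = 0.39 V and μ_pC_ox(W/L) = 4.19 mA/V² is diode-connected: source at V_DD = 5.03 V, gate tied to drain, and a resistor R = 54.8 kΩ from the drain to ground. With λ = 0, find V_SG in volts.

With gate tied to drain, V_SG = V_SD ≥ V_SG − |V_th|, so the device is in saturation.
KCL at the drain: ½ k_p (V_SG − |V_th|)² = (V_DD − V_SG)/R.
Let x = V_SG − 0.39. Then 115 x² + x − 4.64 = 0, giving x = 0.197 V (positive root), so V_SG = 0.587 V.
I_D = (V_DD − V_SG)/R = (5.03 − 0.587) / 54.8 = 0.0811 mA.

V_SG = 0.587 V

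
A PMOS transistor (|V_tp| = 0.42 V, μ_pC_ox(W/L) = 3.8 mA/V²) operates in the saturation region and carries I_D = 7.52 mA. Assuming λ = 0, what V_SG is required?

In saturation I_D = ½ k_p (V_SG − |V_tp|)², so V_SG − |V_tp| = √(2 I_D / k_p) = √(2 × 7.52 / 3.8) = 1.99 V.
V_SG = 0.42 + 1.99 = 2.41 V.

V_SG = 2.41 V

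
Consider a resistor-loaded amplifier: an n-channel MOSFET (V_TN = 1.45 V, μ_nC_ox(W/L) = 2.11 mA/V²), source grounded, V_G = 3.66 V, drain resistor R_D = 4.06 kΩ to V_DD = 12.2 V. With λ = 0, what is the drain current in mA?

V_GS = V_G = 3.66 V, so V_ov = 3.66 − 1.45 = 2.21 V.
Assume saturation: I_D = ½ k_n V_ov² = 0.5 × 2.11 × 2.21² = 5.15 mA, giving V_DS = V_DD − I_D R_D = 12.2 − 5.15 × 4.06 = -8.72 V.
But -8.72 V < V_ov = 2.21 V, so the device is actually in triode.
In triode I_D = k_n[V_ov V_DS − ½ V_DS²] and I_D = (V_DD − V_DS)/R_D. Equating: 4.28 V_DS² − 19.93 V_DS + 12.2 = 0, giving V_DS = 0.725 V (the root below V_ov).
I_D = (12.2 − 0.725) / 4.06 = 2.83 mA.

I_D = 2.83 mA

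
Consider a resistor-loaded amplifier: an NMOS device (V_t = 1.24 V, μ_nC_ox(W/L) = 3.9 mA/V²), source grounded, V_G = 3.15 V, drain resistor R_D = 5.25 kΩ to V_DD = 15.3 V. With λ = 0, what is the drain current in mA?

I_D = 2.83 mA

V_GS = V_G = 3.15 V, so V_ov = 3.15 − 1.24 = 1.91 V.
Assume saturation: I_D = ½ k_n V_ov² = 0.5 × 3.9 × 1.91² = 7.11 mA, giving V_DS = V_DD − I_D R_D = 15.3 − 7.11 × 5.25 = -22 V.
But -22 V < V_ov = 1.91 V, so the device is actually in triode.
In triode I_D = k_n[V_ov V_DS − ½ V_DS²] and I_D = (V_DD − V_DS)/R_D. Equating: 10.2 V_DS² − 40.11 V_DS + 15.3 = 0, giving V_DS = 0.428 V (the root below V_ov).
I_D = (15.3 − 0.428) / 5.25 = 2.83 mA.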